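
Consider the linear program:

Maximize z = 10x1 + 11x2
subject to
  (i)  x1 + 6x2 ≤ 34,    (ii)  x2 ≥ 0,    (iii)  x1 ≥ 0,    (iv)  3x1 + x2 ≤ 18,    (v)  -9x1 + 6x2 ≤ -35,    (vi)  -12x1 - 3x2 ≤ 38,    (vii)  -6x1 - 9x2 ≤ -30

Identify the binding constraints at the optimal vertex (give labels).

(iv) and (v)

Feasible corners and z = 10x1 + 11x2:
  (6, 0) → z = 60
  (5, 0) → z = 50
  (143/27, 19/9) → z = 2057/27
  (55/13, 20/39) → z = 1870/39

The maximum is at (143/27, 19/9). Substituting into each constraint, equality holds for (iv) and (v); the remaining constraints have slack.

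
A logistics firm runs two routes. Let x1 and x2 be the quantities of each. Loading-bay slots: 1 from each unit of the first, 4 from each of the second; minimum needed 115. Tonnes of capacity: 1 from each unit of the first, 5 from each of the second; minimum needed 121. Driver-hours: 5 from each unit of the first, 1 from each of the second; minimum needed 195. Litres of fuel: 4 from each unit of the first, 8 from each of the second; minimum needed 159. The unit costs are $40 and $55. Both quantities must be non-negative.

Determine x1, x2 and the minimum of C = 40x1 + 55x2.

The feasible region is unbounded (it extends along (0, 1), (1, 0)), but C strictly increases along every unbounded feasible direction, so there is no improving ray and the minimum is attained at a vertex.

The binding constraints are x1 + 4x2 = 115 and 5x1 + x2 = 195.
Solving simultaneously gives x1 = 35, x2 = 20.

x1 = 35, x2 = 20, minimum C = 2500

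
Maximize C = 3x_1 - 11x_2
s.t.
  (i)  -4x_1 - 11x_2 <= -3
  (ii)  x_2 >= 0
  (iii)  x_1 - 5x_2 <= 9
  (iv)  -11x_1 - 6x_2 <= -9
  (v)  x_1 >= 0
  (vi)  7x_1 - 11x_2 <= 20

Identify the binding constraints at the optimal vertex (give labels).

(ii) and (vi)

Vertices and C = 3x_1 - 11x_2:
  (9/11, 0) → C = 27/11
  (20/7, 0) → C = 60/7
  (0, 3/2) → C = -33/2
The feasible region is unbounded (it extends along (0, 1), (11, 7)), but C strictly decreases along every unbounded feasible direction, so there is no improving ray and the maximum is attained at a vertex.

The maximum is at (20/7, 0). Substituting into each constraint, equality holds for (ii) and (vi); the remaining constraints have slack.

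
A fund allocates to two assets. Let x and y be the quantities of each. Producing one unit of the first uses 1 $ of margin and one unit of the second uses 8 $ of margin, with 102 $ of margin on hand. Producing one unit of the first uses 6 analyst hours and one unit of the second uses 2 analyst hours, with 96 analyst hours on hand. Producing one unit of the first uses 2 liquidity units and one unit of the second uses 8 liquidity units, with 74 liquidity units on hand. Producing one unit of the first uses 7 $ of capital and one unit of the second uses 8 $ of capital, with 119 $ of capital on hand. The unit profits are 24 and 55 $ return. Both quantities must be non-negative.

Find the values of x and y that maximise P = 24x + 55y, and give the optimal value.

x = 9, y = 7, maximum P = 601

Vertices and P = 24x + 55y:
  (0, 0) → P = 0
  (0, 37/4) → P = 2035/4
  (16, 0) → P = 384
  (265/17, 21/17) → P = 7515/17
  (9, 7) → P = 601

The binding constraints are 2x + 8y = 74 and 7x + 8y = 119.
Solving simultaneously gives x = 9, y = 7.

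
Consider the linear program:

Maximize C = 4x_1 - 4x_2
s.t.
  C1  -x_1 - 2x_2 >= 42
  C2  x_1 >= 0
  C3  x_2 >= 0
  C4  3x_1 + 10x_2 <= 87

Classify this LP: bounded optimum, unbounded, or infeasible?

infeasible

The boundaries -x_1 - 2x_2 = 42 and x_1 = 0 meet at (0, -21), but that point violates x_2 ≥ 0. Every candidate vertex is excluded by some other constraint, so the feasible region is empty.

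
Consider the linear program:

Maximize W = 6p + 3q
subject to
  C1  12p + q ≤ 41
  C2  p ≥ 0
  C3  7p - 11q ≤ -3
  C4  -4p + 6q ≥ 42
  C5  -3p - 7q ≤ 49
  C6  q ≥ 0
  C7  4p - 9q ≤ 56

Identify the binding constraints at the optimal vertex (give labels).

Extreme points and W = 6p + 3q:
  (0, 41) → W = 123
  (51/19, 167/19) → W = 807/19
  (0, 7) → W = 21

The maximum is at (0, 41). Substituting into each constraint, equality holds for C1 and C2; the remaining constraints have slack.

C1 and C2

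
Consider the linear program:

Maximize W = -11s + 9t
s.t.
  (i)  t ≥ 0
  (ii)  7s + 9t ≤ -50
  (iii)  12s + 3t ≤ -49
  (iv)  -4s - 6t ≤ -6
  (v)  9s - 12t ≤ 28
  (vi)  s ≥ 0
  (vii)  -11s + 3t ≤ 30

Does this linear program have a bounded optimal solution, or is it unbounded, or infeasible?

infeasible

The boundaries s = 0 and -11s + 3t = 30 meet at (0, 10), but that point violates 7s + 9t ≤ -50. Every candidate vertex is excluded by some other constraint, so the feasible region is empty.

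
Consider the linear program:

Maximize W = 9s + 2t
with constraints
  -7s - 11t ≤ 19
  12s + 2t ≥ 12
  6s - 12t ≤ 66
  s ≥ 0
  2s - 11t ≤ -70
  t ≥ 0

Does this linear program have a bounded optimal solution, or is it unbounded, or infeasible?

From the feasible point (261/7, 92/7), moving in the direction (0, 1) keeps every constraint satisfied while W increases without bound.

unbounded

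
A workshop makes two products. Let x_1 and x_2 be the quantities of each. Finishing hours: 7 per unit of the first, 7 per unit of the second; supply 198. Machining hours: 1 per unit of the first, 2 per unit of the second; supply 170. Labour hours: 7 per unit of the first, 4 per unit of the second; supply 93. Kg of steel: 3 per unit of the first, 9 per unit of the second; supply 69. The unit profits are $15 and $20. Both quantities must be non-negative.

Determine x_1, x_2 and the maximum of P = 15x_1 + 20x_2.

x_1 = 11, x_2 = 4, maximum P = 245

Extreme points and P = 15x_1 + 20x_2:
  (0, 0) → P = 0
  (0, 23/3) → P = 460/3
  (93/7, 0) → P = 1395/7
  (11, 4) → P = 245

At the optimal vertex, 7x_1 + 4x_2 = 93 and 3x_1 + 9x_2 = 69.
Solving simultaneously gives x_1 = 11, x_2 = 4.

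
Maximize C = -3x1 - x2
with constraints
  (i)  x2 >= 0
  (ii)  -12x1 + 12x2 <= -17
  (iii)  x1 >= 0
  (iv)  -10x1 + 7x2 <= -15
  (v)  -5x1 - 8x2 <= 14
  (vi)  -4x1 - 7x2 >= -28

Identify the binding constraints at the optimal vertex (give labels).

(i) and (iv)

Vertices and C = -3x1 - x2:
  (3/2, 0) → C = -9/2
  (7, 0) → C = -21
  (61/36, 5/18) → C = -193/36
  (455/132, 67/33) → C = -1633/132

The maximum is at (3/2, 0). Substituting into each constraint, equality holds for (i) and (iv); the remaining constraints have slack.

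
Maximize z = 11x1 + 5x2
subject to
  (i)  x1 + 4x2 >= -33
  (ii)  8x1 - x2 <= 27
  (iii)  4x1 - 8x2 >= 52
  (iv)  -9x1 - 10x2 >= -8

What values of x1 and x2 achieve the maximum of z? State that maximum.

x1 = 41/15, x2 = -77/15, maximum z = 22/5

Extreme points and z = 11x1 + 5x2:
  (25/11, -97/11) → z = -210/11
  (-7/3, -23/3) → z = -64
  (41/15, -77/15) → z = 22/5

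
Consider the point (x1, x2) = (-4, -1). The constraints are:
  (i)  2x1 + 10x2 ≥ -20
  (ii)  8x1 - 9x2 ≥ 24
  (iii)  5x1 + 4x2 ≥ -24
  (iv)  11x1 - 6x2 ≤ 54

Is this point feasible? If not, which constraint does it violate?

Constraint (ii): 8x1 - 9x2 = -23, which is not ≥ 24. All other constraints are satisfied.

not feasible — violates (ii)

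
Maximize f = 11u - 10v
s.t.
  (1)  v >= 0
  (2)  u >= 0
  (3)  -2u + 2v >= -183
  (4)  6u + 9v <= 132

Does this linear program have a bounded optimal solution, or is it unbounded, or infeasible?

bounded optimum

Vertices and f = 11u - 10v:
  (0, 0) → f = 0
  (22, 0) → f = 242
  (0, 44/3) → f = -440/3
The feasible region has finitely many vertices and no improving ray; the maximum is 242 at (22, 0).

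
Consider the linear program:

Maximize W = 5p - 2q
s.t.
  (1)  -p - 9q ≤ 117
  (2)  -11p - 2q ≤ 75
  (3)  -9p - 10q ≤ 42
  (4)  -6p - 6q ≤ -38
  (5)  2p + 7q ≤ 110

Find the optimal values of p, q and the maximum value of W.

p = 1809/11, q = -344/11, maximum W = 9733/11

Vertices and W = 5p - 2q:
  (87/4, -185/12) → W = 1675/12
  (1809/11, -344/11) → W = 9733/11
  (-263/27, 434/27) → W = -2183/27
  (-745/73, 1360/73) → W = -6445/73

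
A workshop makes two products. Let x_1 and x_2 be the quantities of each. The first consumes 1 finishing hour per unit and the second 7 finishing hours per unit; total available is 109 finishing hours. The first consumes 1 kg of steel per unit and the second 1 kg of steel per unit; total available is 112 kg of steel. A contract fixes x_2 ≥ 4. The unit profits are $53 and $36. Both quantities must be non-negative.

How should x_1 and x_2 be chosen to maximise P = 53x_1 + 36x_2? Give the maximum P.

x_1 = 81, x_2 = 4, maximum P = 4437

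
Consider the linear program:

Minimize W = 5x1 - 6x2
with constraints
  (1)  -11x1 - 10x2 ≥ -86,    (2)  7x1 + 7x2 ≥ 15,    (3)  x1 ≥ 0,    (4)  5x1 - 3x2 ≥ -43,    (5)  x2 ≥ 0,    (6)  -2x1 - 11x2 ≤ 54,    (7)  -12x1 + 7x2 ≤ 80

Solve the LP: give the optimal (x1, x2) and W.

x1 = 0, x2 = 43/5, minimum W = -258/5

Extreme points and W = 5x1 - 6x2:
  (0, 43/5) → W = -258/5
  (86/11, 0) → W = 430/11
  (0, 15/7) → W = -90/7
  (15/7, 0) → W = 75/7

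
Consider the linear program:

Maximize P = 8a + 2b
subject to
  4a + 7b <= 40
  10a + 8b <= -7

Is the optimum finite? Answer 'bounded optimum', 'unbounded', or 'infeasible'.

From the feasible point (-369/38, 214/19), moving in the direction (8, -10) keeps every constraint satisfied while P increases without bound.

unbounded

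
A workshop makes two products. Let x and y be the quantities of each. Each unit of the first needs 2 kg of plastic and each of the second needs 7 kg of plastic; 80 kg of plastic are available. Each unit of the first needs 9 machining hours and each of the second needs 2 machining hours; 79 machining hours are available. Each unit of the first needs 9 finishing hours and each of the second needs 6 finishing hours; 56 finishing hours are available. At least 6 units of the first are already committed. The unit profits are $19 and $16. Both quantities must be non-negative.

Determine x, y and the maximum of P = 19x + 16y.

Vertices and P = 19x + 16y:
  (56/9, 0) → P = 1064/9
  (6, 0) → P = 114
  (6, 1/3) → P = 358/3

The binding constraints are 9x + 6y = 56 and x = 6.
Solving simultaneously gives x = 6, y = 1/3.

x = 6, y = 1/3, maximum P = 358/3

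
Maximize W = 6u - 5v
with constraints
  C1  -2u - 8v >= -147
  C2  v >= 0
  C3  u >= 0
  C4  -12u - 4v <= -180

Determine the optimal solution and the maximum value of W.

u = 147/2, v = 0, maximum W = 441

The binding constraints are -2u - 8v = -147 and v = 0.
Solving simultaneously gives u = 147/2, v = 0.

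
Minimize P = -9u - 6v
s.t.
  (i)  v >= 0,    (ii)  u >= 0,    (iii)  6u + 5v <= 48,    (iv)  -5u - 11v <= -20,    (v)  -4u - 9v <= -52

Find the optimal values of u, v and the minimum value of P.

u = 86/17, v = 60/17, minimum P = -1134/17

Corner points and P = -9u - 6v:
  (0, 48/5) → P = -288/5
  (0, 52/9) → P = -104/3
  (86/17, 60/17) → P = -1134/17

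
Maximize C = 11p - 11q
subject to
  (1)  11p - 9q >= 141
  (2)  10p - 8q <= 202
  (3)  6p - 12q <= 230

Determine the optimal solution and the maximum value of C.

p = 73/9, q = -136/9, maximum C = 2299/9

Corner points and C = 11p - 11q:
  (345, 406) → C = -671
  (-63/13, -842/39) → C = 7183/39
  (73/9, -136/9) → C = 2299/9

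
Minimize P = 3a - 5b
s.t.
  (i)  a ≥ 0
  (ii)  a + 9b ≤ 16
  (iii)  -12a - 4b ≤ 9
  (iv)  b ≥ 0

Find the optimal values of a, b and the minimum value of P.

a = 0, b = 16/9, minimum P = -80/9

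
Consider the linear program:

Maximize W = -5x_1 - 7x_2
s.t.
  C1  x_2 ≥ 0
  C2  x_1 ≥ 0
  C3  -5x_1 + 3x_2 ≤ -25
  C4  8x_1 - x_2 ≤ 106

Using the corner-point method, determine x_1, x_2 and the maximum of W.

Extreme points and W = -5x_1 - 7x_2:
  (5, 0) → W = -25
  (53/4, 0) → W = -265/4
  (293/19, 330/19) → W = -3775/19

x_1 = 5, x_2 = 0, maximum W = -25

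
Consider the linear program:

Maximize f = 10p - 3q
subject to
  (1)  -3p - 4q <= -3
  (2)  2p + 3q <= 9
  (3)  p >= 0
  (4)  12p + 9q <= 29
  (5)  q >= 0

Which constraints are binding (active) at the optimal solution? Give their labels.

Extreme points and f = 10p - 3q:
  (0, 3/4) → f = -9/4
  (1, 0) → f = 10
  (0, 3) → f = -9
  (1/3, 25/9) → f = -5
  (29/12, 0) → f = 145/6

The maximum is at (29/12, 0). Substituting into each constraint, equality holds for (4) and (5); the remaining constraints have slack.

(4) and (5)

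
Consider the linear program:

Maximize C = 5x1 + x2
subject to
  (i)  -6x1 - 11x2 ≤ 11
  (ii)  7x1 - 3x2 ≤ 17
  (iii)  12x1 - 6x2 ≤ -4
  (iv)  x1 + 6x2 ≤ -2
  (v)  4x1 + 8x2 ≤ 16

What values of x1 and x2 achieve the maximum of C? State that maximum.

x1 = -6/13, x2 = -10/39, maximum C = -100/39

Vertices and C = 5x1 + x2:
  (-55/84, -9/14) → C = -47/12
  (-44/25, -1/25) → C = -221/25
  (-6/13, -10/39) → C = -100/39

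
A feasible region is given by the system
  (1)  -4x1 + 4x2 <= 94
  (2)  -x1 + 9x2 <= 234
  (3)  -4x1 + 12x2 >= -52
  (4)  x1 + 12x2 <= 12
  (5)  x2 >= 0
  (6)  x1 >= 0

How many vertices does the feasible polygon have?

3

The feasible vertices (each the meet of two boundaries and inside every other half-plane) are:
  (12, 0)
  (0, 1)
  (0, 0)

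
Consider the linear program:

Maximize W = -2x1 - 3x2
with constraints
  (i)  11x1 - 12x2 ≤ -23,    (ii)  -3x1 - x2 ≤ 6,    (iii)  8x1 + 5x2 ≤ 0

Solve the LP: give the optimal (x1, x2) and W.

x1 = -95/47, x2 = 3/47, maximum W = 181/47

Corner points and W = -2x1 - 3x2:
  (-95/47, 3/47) → W = 181/47
  (-115/151, 184/151) → W = -322/151
  (-30/7, 48/7) → W = -12

The optimum lies where 11x1 - 12x2 = -23 and -3x1 - x2 = 6.
Solving simultaneously gives x1 = -95/47, x2 = 3/47.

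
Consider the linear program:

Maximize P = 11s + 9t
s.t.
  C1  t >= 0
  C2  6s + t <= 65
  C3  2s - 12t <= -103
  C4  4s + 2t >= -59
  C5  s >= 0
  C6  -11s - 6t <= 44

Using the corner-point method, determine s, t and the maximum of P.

Extreme points and P = 11s + 9t:
  (677/74, 374/37) → P = 14179/74
  (0, 65) → P = 585
  (0, 103/12) → P = 309/4

s = 0, t = 65, maximum P = 585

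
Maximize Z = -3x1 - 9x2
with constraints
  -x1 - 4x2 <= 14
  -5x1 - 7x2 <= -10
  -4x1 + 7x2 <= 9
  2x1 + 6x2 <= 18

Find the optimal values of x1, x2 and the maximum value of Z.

Extreme points and Z = -3x1 - 9x2:
  (138/13, -80/13) → Z = 306/13
  (78, -23) → Z = -27
  (1/9, 85/63) → Z = -262/21
  (36/19, 45/19) → Z = -27

x1 = 138/13, x2 = -80/13, maximum Z = 306/13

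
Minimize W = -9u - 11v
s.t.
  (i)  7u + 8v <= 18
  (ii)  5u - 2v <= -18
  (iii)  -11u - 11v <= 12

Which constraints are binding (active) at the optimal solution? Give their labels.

(i) and (iii)

Feasible corners and W = -9u - 11v:
  (-2, 4) → W = -26
  (-294/11, 282/11) → W = -456/11
  (-222/77, 138/77) → W = 480/77

The minimum is at (-294/11, 282/11). Substituting into each constraint, equality holds for (i) and (iii); the remaining constraints have slack.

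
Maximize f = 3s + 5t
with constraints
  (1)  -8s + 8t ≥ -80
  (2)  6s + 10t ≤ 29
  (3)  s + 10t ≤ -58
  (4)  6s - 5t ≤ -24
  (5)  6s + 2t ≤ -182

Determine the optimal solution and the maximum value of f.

s = -852/29, t = -83/29, maximum f = -2971/29

Vertices and f = 3s + 5t:
  (-74, -84) → f = -642
  (-852/29, -83/29) → f = -2971/29
  (-479/21, -158/7) → f = -1269/7
The feasible region is unbounded (it extends along (-10, 1), (-1, -1)), but f strictly decreases along every unbounded feasible direction, so there is no improving ray and the maximum is attained at a vertex.

The binding constraints are s + 10t = -58 and 6s + 2t = -182.
Solving simultaneously gives s = -852/29, t = -83/29.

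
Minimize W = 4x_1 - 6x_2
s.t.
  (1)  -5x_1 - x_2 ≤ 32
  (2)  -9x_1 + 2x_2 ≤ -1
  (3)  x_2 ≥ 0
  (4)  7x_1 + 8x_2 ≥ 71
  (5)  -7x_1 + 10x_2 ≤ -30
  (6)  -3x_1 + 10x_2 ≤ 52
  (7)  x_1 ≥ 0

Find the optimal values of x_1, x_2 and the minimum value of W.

x_1 = 41/2, x_2 = 227/20, minimum W = 139/10

The feasible region is unbounded (it extends along (10, 3), (1, 0)), but W strictly increases along every unbounded feasible direction, so there is no improving ray and the minimum is attained at a vertex.

At the optimal vertex, -7x_1 + 10x_2 = -30 and -3x_1 + 10x_2 = 52.
Solving simultaneously gives x_1 = 41/2, x_2 = 227/20.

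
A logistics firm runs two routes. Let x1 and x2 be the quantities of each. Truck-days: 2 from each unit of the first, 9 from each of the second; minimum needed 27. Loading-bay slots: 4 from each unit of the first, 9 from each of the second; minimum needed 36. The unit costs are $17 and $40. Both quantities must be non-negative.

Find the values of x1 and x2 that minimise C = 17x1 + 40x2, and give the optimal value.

x1 = 9/2, x2 = 2, minimum C = 313/2

Extreme points and C = 17x1 + 40x2:
  (0, 4) → C = 160
  (27/2, 0) → C = 459/2
  (9/2, 2) → C = 313/2
The feasible region is unbounded (it extends along (0, 1), (1, 0)), but C strictly increases along every unbounded feasible direction, so there is no improving ray and the minimum is attained at a vertex.

The optimum lies where 2x1 + 9x2 = 27 and 4x1 + 9x2 = 36.
Solving simultaneously gives x1 = 9/2, x2 = 2.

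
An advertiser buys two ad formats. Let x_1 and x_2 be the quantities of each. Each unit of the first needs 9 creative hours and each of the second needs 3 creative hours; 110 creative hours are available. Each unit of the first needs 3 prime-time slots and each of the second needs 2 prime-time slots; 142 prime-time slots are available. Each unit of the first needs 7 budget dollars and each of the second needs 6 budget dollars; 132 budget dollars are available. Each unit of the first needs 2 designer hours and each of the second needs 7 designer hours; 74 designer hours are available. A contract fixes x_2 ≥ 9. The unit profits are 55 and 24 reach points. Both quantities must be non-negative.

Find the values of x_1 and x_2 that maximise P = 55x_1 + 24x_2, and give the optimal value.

x_1 = 11/2, x_2 = 9, maximum P = 1037/2

Extreme points and P = 55x_1 + 24x_2:
  (0, 74/7) → P = 1776/7
  (0, 9) → P = 216
  (11/2, 9) → P = 1037/2

At the optimal vertex, 2x_1 + 7x_2 = 74 and x_2 = 9.
Solving simultaneously gives x_1 = 11/2, x_2 = 9.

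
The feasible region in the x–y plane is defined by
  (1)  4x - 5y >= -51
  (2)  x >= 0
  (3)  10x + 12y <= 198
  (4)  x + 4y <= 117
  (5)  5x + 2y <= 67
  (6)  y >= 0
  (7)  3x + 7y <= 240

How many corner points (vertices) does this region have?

Intersecting each pair of boundary lines and keeping only the points that satisfy every inequality leaves:
  (0, 51/5)
  (27/7, 93/7)
  (0, 0)
  (51/5, 8)
  (67/5, 0)

5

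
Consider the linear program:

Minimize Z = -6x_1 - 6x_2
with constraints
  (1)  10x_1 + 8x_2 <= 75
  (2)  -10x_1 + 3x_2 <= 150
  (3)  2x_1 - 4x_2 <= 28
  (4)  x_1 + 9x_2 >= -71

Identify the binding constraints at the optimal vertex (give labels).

Extreme points and Z = -6x_1 - 6x_2:
  (-195/22, 225/11) → Z = -765/11
  (131/14, -65/28) → Z = -591/14
  (-521/31, -560/93) → Z = 4246/31
  (-16/11, -85/11) → Z = 606/11

The minimum is at (-195/22, 225/11). Substituting into each constraint, equality holds for (1) and (2); the remaining constraints have slack.

(1) and (2)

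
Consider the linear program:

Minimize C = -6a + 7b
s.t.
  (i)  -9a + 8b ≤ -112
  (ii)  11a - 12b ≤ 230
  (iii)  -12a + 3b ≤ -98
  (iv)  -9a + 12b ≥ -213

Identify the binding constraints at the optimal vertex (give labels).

Vertices and C = -6a + 7b:
  (448/69, -154/23) → C = -1974/23
  (17/2, -91/8) → C = -1045/8
  (179/39, -186/13) → C = -1660/13
The feasible region is unbounded (it extends along (8, 9), (12, 11)), but C strictly increases along every unbounded feasible direction, so there is no improving ray and the minimum is attained at a vertex.

The minimum is at (17/2, -91/8). Substituting into each constraint, equality holds for (ii) and (iv); the remaining constraints have slack.

(ii) and (iv)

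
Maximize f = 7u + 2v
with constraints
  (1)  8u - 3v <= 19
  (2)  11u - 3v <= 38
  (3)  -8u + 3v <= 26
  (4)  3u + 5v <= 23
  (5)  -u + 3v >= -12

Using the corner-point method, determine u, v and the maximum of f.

u = 164/49, v = 127/49, maximum f = 1402/49

Corner points and f = 7u + 2v:
  (164/49, 127/49) → f = 1402/49
  (1, -11/3) → f = -1/3
  (-61/49, 262/49) → f = 97/49
  (-38/7, -122/21) → f = -1042/21

The binding constraints are 8u - 3v = 19 and 3u + 5v = 23.
Solving simultaneously gives u = 164/49, v = 127/49.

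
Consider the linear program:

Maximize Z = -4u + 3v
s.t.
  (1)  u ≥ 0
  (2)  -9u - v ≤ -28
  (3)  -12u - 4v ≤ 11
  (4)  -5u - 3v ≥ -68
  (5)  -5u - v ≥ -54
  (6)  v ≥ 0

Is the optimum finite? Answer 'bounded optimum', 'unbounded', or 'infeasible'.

bounded optimum

Extreme points and Z = -4u + 3v:
  (8/11, 236/11) → Z = 676/11
  (28/9, 0) → Z = -112/9
  (47/5, 7) → Z = -83/5
  (54/5, 0) → Z = -216/5
The feasible region has finitely many vertices and no improving ray; the maximum is 676/11 at (8/11, 236/11).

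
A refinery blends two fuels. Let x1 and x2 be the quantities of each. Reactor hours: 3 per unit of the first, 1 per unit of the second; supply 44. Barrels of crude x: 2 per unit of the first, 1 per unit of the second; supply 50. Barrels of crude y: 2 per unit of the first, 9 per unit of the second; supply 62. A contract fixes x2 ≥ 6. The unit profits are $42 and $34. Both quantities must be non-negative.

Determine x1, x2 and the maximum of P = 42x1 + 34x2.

The optimum lies where 2x1 + 9x2 = 62 and x2 = 6.
Solving simultaneously gives x1 = 4, x2 = 6.

x1 = 4, x2 = 6, maximum P = 372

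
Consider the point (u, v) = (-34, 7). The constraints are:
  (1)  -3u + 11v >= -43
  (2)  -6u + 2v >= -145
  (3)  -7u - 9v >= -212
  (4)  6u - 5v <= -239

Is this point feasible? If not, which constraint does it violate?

feasible

(1): 179 ≥ -43 ✓
(2): 218 ≥ -145 ✓
(3): 175 ≥ -212 ✓
(4): -239 ≤ -239 ✓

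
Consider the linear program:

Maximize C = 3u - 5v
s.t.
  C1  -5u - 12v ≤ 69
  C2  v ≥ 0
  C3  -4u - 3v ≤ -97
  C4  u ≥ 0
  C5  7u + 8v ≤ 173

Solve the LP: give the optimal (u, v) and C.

u = 173/7, v = 0, maximum C = 519/7

Extreme points and C = 3u - 5v:
  (97/4, 0) → C = 291/4
  (173/7, 0) → C = 519/7
  (257/11, 13/11) → C = 706/11

At the optimal vertex, v = 0 and 7u + 8v = 173.
Solving simultaneously gives u = 173/7, v = 0.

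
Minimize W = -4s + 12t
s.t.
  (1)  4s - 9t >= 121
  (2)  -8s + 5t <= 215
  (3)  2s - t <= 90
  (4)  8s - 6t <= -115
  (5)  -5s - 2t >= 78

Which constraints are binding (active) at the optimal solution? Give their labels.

Extreme points and W = -4s + 12t:
  (-635/13, -457/13) → W = -2944/13
  (-587/16, -119/4) → W = -841/4
  (-715/8, -100) → W = -1685/2

The minimum is at (-715/8, -100). Substituting into each constraint, equality holds for (2) and (4); the remaining constraints have slack.

(2) and (4)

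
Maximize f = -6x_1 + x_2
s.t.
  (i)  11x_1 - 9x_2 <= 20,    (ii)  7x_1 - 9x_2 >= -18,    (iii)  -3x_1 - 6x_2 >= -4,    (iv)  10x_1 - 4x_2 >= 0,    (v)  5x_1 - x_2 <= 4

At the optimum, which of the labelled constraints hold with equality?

(i) and (iv)

Corner points and f = -6x_1 + x_2:
  (-40/23, -100/23) → f = 140/23
  (8/17, -28/17) → f = -76/17
  (2/9, 5/9) → f = -7/9
  (28/33, 8/33) → f = -160/33

The maximum is at (-40/23, -100/23). Substituting into each constraint, equality holds for (i) and (iv); the remaining constraints have slack.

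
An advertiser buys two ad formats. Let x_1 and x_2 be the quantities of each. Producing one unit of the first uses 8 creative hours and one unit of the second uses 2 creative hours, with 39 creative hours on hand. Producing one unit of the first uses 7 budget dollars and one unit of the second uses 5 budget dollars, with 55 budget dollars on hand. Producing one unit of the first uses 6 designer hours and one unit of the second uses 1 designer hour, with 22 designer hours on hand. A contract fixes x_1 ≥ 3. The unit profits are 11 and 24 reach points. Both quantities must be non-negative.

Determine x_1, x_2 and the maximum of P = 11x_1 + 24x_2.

x_1 = 3, x_2 = 4, maximum P = 129

Corner points and P = 11x_1 + 24x_2:
  (11/3, 0) → P = 121/3
  (3, 0) → P = 33
  (3, 4) → P = 129

At the optimal vertex, 6x_1 + x_2 = 22 and x_1 = 3.
Solving simultaneously gives x_1 = 3, x_2 = 4.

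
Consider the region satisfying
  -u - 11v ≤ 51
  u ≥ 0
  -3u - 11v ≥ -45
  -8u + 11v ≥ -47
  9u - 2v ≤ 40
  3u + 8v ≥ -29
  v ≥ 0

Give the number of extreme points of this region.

4

The feasible vertices (each the meet of two boundaries and inside every other half-plane) are:
  (0, 45/11)
  (0, 0)
  (106/21, 19/7)
  (40/9, 0)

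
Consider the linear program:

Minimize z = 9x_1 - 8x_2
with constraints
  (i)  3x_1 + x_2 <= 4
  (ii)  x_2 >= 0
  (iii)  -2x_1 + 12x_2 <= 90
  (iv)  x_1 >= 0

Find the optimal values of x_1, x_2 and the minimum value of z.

x_1 = 0, x_2 = 4, minimum z = -32

Vertices and z = 9x_1 - 8x_2:
  (4/3, 0) → z = 12
  (0, 4) → z = -32
  (0, 0) → z = 0

The binding constraints are 3x_1 + x_2 = 4 and x_1 = 0.
Solving simultaneously gives x_1 = 0, x_2 = 4.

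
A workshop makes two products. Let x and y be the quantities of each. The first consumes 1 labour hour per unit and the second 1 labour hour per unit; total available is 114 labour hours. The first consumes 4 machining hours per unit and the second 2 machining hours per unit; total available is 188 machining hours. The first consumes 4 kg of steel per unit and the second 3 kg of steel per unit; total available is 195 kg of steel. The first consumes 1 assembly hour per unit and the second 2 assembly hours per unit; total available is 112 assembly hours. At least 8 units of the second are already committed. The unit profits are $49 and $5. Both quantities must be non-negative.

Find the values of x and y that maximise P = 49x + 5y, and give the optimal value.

Vertices and P = 49x + 5y:
  (0, 56) → P = 280
  (0, 8) → P = 40
  (54/5, 253/5) → P = 3911/5
  (171/4, 8) → P = 8539/4

At the optimal vertex, 4x + 3y = 195 and y = 8.
Solving simultaneously gives x = 171/4, y = 8.

x = 171/4, y = 8, maximum P = 8539/4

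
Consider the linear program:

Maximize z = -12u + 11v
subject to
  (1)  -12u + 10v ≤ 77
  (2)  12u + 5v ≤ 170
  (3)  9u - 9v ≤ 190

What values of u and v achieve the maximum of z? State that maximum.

The binding constraints are -12u + 10v = 77 and 12u + 5v = 170.
Solving simultaneously gives u = 263/36, v = 247/15.

u = 263/36, v = 247/15, maximum z = 1402/15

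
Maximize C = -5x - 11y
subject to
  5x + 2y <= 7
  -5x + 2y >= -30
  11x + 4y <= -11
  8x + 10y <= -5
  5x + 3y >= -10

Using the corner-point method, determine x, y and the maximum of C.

x = 7/13, y = -55/13, maximum C = 570/13

The optimum lies where 11x + 4y = -11 and 5x + 3y = -10.
Solving simultaneously gives x = 7/13, y = -55/13.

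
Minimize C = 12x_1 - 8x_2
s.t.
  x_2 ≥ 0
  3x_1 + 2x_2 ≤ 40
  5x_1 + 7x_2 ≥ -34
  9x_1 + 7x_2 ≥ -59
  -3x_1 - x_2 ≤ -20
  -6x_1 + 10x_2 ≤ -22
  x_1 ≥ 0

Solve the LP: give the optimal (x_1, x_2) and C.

Vertices and C = 12x_1 - 8x_2:
  (40/3, 0) → C = 160
  (20/3, 0) → C = 80
  (74/7, 29/7) → C = 656/7
  (37/6, 3/2) → C = 62

At the optimal vertex, -3x_1 - x_2 = -20 and -6x_1 + 10x_2 = -22.
Solving simultaneously gives x_1 = 37/6, x_2 = 3/2.

x_1 = 37/6, x_2 = 3/2, minimum C = 62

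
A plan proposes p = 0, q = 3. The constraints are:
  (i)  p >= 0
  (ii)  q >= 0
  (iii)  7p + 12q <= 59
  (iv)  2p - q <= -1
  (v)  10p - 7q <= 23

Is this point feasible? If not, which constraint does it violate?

(i): 0 ≥ 0 ✓
(ii): 3 ≥ 0 ✓
(iii): 36 ≤ 59 ✓
(iv): -3 ≤ -1 ✓
(v): -21 ≤ 23 ✓

feasible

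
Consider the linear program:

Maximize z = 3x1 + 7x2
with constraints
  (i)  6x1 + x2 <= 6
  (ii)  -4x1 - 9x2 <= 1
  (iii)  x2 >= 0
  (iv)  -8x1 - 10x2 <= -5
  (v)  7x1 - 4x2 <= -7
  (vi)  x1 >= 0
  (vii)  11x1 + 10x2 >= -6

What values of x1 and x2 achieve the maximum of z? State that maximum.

Corner points and z = 3x1 + 7x2:
  (17/31, 84/31) → z = 639/31
  (0, 6) → z = 42
  (0, 7/4) → z = 49/4

At the optimal vertex, 6x1 + x2 = 6 and x1 = 0.
Solving simultaneously gives x1 = 0, x2 = 6.

x1 = 0, x2 = 6, maximum z = 42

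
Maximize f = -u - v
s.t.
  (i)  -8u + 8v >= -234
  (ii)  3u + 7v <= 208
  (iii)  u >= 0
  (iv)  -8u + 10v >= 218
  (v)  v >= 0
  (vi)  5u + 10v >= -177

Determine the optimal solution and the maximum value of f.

u = 0, v = 109/5, maximum f = -109/5

Extreme points and f = -u - v:
  (0, 208/7) → f = -208/7
  (277/43, 1159/43) → f = -1436/43
  (0, 109/5) → f = -109/5

The optimum lies where u = 0 and -8u + 10v = 218.
Solving simultaneously gives u = 0, v = 109/5.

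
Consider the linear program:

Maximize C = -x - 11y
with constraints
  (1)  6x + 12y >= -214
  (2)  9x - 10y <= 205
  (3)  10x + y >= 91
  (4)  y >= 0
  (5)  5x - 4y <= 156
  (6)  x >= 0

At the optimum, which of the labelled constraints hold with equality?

(3) and (4)

Corner points and C = -x - 11y:
  (205/9, 0) → C = -205/9
  (370/7, 379/14) → C = -4909/14
  (91/10, 0) → C = -91/10
  (0, 91) → C = -1001
The feasible region is unbounded (it extends along (0, 1), (4, 5)), but C strictly decreases along every unbounded feasible direction, so there is no improving ray and the maximum is attained at a vertex.

The maximum is at (91/10, 0). Substituting into each constraint, equality holds for (3) and (4); the remaining constraints have slack.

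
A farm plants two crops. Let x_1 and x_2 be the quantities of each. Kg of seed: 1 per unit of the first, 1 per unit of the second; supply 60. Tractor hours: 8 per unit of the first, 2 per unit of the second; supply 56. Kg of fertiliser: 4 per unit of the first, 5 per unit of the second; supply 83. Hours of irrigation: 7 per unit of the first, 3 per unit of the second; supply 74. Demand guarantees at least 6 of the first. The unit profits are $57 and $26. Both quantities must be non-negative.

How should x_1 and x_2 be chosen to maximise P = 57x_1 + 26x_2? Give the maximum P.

x_1 = 6, x_2 = 4, maximum P = 446

Vertices and P = 57x_1 + 26x_2:
  (7, 0) → P = 399
  (6, 0) → P = 342
  (6, 4) → P = 446

At the optimal vertex, 8x_1 + 2x_2 = 56 and x_1 = 6.
Solving simultaneously gives x_1 = 6, x_2 = 4.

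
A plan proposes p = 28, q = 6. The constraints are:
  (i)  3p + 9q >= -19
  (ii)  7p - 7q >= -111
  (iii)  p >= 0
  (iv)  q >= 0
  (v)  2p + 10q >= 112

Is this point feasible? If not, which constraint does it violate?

(i): 138 ≥ -19 ✓
(ii): 154 ≥ -111 ✓
(iii): 28 ≥ 0 ✓
(iv): 6 ≥ 0 ✓
(v): 116 ≥ 112 ✓

feasible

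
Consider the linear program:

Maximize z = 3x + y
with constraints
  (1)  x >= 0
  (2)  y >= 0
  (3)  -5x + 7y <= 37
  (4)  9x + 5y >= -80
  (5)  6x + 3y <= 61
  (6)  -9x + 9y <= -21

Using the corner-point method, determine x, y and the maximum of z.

The binding constraints are y = 0 and 6x + 3y = 61.
Solving simultaneously gives x = 61/6, y = 0.

x = 61/6, y = 0, maximum z = 61/2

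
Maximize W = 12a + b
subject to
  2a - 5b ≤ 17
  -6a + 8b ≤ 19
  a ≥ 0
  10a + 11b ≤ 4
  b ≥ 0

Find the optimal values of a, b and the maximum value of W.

The optimum lies where 10a + 11b = 4 and b = 0.
Solving simultaneously gives a = 2/5, b = 0.

a = 2/5, b = 0, maximum W = 24/5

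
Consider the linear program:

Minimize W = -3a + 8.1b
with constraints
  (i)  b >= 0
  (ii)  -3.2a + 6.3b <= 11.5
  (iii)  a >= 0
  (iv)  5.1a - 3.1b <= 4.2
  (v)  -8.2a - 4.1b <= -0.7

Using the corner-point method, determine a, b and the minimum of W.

a = 14/17, b = 0, minimum W = -42/17

Vertices and W = -3a + 8.1b:
  (14/17, 0) → W = -42/17
  (7/82, 0) → W = -21/82
  (0, 115/63) → W = 207/14
  (6211/2221, 7209/2221) → W = 397599/22210
  (0, 7/41) → W = 567/410

At the optimal vertex, b = 0 and 5.1a - 3.1b = 4.2.
Solving simultaneously gives a = 14/17, b = 0.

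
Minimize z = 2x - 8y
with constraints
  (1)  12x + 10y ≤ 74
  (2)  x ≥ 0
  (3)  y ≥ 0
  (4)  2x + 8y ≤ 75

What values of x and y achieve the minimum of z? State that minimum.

x = 0, y = 37/5, minimum z = -296/5

Extreme points and z = 2x - 8y:
  (0, 37/5) → z = -296/5
  (37/6, 0) → z = 37/3
  (0, 0) → z = 0

The optimum lies where 12x + 10y = 74 and x = 0.
Solving simultaneously gives x = 0, y = 37/5.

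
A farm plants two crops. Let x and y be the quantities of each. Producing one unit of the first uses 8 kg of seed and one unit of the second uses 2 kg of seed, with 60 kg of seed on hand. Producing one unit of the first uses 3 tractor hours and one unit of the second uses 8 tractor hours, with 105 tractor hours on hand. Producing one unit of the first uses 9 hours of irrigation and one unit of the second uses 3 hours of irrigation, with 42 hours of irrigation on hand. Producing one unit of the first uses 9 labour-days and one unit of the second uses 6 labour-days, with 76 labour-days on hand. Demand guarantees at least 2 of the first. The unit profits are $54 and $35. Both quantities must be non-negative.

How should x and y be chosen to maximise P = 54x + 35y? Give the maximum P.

Extreme points and P = 54x + 35y:
  (14/3, 0) → P = 252
  (2, 0) → P = 108
  (2, 8) → P = 388

x = 2, y = 8, maximum P = 388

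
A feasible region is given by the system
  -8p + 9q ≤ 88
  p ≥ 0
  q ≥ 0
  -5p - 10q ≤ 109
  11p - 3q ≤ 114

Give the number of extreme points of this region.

4

Intersecting each pair of boundary lines and keeping only the points that satisfy every inequality leaves:
  (0, 88/9)
  (86/5, 376/15)
  (0, 0)
  (114/11, 0)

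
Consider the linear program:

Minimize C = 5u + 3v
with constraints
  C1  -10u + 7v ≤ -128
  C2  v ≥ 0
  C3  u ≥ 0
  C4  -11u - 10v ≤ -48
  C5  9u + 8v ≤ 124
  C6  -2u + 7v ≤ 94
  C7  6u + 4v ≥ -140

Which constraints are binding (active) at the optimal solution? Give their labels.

Vertices and C = 5u + 3v:
  (64/5, 0) → C = 64
  (172/13, 8/13) → C = 68
  (124/9, 0) → C = 620/9

The minimum is at (64/5, 0). Substituting into each constraint, equality holds for C1 and C2; the remaining constraints have slack.

C1 and C2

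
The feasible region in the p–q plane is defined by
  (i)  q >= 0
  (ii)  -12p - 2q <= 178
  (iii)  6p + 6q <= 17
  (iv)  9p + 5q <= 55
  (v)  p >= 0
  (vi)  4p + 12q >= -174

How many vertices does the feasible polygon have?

Pairwise boundary intersections that survive every other constraint:
  (17/6, 0)
  (0, 0)
  (0, 17/6)

3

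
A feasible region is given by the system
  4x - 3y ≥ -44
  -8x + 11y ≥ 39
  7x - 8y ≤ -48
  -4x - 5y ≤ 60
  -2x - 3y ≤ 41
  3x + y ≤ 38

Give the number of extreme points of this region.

Of the 15 pairwise boundary intersections, those satisfying every inequality are:
  (-25/2, -2)
  (70/13, 284/13)
  (-720/67, -228/67)
  (256/31, 410/31)

4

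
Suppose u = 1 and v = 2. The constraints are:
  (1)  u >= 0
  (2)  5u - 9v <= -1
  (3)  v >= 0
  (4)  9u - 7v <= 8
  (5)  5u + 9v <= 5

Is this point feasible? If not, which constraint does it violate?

Constraint (5): 5u + 9v = 23, which is not ≤ 5. All other constraints are satisfied.

not feasible — violates (5)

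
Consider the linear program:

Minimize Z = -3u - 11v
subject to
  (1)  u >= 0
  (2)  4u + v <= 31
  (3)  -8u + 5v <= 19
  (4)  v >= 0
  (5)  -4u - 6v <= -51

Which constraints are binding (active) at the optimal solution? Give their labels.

(2) and (3)

Corner points and Z = -3u - 11v:
  (34/7, 81/7) → Z = -993/7
  (27/4, 4) → Z = -257/4
  (141/68, 121/17) → Z = -5747/68

The minimum is at (34/7, 81/7). Substituting into each constraint, equality holds for (2) and (3); the remaining constraints have slack.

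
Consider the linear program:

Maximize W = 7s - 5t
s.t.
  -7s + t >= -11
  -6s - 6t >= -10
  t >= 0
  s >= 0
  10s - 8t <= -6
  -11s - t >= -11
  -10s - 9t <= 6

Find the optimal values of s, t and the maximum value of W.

Extreme points and W = 7s - 5t:
  (0, 5/3) → W = -25/3
  (11/27, 34/27) → W = -31/9
  (0, 3/4) → W = -15/4

The binding constraints are -6s - 6t = -10 and 10s - 8t = -6.
Solving simultaneously gives s = 11/27, t = 34/27.

s = 11/27, t = 34/27, maximum W = -31/9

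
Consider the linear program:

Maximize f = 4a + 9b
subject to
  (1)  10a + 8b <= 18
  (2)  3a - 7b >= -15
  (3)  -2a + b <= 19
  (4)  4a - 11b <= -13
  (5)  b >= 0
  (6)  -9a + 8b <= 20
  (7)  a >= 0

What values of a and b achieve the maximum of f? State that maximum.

Feasible corners and f = 4a + 9b:
  (3/47, 102/47) → f = 930/47
  (47/71, 101/71) → f = 1097/71
  (0, 15/7) → f = 135/7
  (0, 13/11) → f = 117/11

a = 3/47, b = 102/47, maximum f = 930/47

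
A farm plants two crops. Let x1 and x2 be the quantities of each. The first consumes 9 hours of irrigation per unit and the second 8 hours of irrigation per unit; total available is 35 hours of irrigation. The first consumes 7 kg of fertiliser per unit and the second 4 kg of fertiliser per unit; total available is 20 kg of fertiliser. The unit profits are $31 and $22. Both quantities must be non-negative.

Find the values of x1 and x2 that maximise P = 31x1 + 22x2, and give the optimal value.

x1 = 1, x2 = 13/4, maximum P = 205/2

Vertices and P = 31x1 + 22x2:
  (0, 0) → P = 0
  (0, 35/8) → P = 385/4
  (20/7, 0) → P = 620/7
  (1, 13/4) → P = 205/2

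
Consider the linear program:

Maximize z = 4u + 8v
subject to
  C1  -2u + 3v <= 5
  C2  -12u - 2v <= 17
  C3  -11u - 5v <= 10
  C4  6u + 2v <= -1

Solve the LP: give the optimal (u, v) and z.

Vertices and z = 4u + 8v:
  (-55/43, 35/43) → z = 60/43
  (-13/22, 14/11) → z = 86/11
  (15/8, -49/8) → z = -83/2

The optimum lies where -2u + 3v = 5 and 6u + 2v = -1.
Solving simultaneously gives u = -13/22, v = 14/11.

u = -13/22, v = 14/11, maximum z = 86/11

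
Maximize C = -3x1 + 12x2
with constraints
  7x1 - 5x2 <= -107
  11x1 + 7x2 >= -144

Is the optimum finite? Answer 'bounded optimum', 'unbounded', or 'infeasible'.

unbounded

From the feasible point (-113/8, 13/8), moving in the direction (-7, 11) keeps every constraint satisfied while C increases without bound.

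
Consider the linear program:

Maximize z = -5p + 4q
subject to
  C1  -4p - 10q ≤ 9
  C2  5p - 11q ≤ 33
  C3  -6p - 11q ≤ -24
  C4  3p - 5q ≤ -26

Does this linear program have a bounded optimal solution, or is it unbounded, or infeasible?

From the feasible point (-166/63, 76/21), moving in the direction (-11, 6) keeps every constraint satisfied while z increases without bound.

unbounded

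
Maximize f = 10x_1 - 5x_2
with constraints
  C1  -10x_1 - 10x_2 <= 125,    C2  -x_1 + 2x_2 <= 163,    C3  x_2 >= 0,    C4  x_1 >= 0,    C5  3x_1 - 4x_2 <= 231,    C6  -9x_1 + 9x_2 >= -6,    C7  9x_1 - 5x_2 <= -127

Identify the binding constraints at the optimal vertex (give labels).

C2 and C7

Feasible corners and f = 10x_1 - 5x_2:
  (0, 163/2) → f = -815/2
  (561/13, 1340/13) → f = -1090/13
  (0, 127/5) → f = -127

The maximum is at (561/13, 1340/13). Substituting into each constraint, equality holds for C2 and C7; the remaining constraints have slack.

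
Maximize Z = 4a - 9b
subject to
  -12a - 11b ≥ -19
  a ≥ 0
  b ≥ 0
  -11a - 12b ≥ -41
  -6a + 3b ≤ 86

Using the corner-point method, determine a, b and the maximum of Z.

Feasible corners and Z = 4a - 9b:
  (0, 19/11) → Z = -171/11
  (19/12, 0) → Z = 19/3
  (0, 0) → Z = 0

The optimum lies where -12a - 11b = -19 and b = 0.
Solving simultaneously gives a = 19/12, b = 0.

a = 19/12, b = 0, maximum Z = 19/3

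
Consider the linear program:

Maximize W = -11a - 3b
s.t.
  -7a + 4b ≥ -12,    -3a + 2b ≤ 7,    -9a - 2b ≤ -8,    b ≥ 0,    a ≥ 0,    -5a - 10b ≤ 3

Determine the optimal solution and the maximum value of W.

a = 8/9, b = 0, maximum W = -88/9

Corner points and W = -11a - 3b:
  (26, 85/2) → W = -827/2
  (12/7, 0) → W = -132/7
  (1/12, 29/8) → W = -283/24
  (8/9, 0) → W = -88/9

The optimum lies where -9a - 2b = -8 and b = 0.
Solving simultaneously gives a = 8/9, b = 0.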